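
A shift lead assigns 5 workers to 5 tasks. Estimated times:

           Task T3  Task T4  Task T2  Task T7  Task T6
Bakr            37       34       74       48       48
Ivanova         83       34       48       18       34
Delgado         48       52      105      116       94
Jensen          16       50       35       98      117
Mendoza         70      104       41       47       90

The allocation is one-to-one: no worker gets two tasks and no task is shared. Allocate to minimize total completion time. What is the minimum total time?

Optimal: Bakr→Task T6 (48 min), Ivanova→Task T7 (18 min), Delgado→Task T4 (52 min), Jensen→Task T3 (16 min), Mendoza→Task T2 (41 min) — total 48+18+52+16+41 = 175 min.
Min-entry greedy (repeatedly take the single cheapest remaining cell) gives 203 min, worse by 28.
Checked against all permutations: 175 min is optimal.

Min total: 175 min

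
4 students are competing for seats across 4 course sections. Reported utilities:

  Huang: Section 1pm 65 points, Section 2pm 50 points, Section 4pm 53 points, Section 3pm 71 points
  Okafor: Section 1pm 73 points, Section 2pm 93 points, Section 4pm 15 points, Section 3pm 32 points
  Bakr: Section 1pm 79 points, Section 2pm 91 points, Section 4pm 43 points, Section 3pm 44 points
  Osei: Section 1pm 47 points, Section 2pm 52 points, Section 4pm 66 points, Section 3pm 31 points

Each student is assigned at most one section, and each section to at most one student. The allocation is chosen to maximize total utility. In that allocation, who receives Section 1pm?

Optimal: Huang→Section 3pm (71 points), Okafor→Section 2pm (93 points), Bakr→Section 1pm (79 points), Osei→Section 4pm (66 points) — total 71+93+79+66 = 309 points.
Bakr's own top section is Section 2pm (91 points), but forcing Bakr→Section 2pm and reassigning the rest optimally gives only 301 points — worse by 8.

Bakr receives Section 1pm.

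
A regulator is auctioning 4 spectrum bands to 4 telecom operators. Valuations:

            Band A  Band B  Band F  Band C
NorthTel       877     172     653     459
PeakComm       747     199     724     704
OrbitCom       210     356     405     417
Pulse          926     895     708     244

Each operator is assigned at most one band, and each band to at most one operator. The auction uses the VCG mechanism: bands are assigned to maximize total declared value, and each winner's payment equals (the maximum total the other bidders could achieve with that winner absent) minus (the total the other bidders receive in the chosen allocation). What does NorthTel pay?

NorthTel pays $31M.

Efficient allocation: NorthTel→Band A ($877M), PeakComm→Band F ($724M), OrbitCom→Band C ($417M), Pulse→Band B ($895M); total welfare W = $2913M.
NorthTel receives Band A at value $877M, so the others get W − 877 = $2036M.
Without NorthTel: best allocation of the remaining 3 bidders over all 4 bands is PeakComm→Band F ($724M), OrbitCom→Band C ($417M), Pulse→Band A ($926M), total $2067M.
VCG payment = (others' best without NorthTel) − (others' welfare with NorthTel) = 2067 − 2036 = $31M.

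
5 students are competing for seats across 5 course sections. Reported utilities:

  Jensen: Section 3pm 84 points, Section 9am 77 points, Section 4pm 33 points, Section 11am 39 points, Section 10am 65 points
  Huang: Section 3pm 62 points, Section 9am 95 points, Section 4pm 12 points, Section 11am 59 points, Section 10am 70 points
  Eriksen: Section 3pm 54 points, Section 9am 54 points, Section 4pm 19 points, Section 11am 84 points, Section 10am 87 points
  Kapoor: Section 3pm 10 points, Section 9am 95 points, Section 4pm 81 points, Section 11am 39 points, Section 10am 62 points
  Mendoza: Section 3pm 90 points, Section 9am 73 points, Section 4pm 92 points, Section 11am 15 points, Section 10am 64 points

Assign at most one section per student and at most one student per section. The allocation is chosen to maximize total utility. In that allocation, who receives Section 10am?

Huang receives Section 10am.

Treat this as an assignment problem: match each student to one section.
Optimal: Jensen→Section 3pm (84 points), Huang→Section 10am (70 points), Eriksen→Section 11am (84 points), Kapoor→Section 9am (95 points), Mendoza→Section 4pm (92 points) — total 84+70+84+95+92 = 425 points.
Row-greedy (each student in turn takes its best remaining section) gives 362 points, worse by 63.
Swapping Jensen↔Kapoor (Jensen→Section 9am 77 points, Kapoor→Section 3pm 10 points) loses 92.
Huang's own top section is Section 9am (95 points), but forcing Huang→Section 9am and reassigning the rest optimally gives only 417 points — worse by 8.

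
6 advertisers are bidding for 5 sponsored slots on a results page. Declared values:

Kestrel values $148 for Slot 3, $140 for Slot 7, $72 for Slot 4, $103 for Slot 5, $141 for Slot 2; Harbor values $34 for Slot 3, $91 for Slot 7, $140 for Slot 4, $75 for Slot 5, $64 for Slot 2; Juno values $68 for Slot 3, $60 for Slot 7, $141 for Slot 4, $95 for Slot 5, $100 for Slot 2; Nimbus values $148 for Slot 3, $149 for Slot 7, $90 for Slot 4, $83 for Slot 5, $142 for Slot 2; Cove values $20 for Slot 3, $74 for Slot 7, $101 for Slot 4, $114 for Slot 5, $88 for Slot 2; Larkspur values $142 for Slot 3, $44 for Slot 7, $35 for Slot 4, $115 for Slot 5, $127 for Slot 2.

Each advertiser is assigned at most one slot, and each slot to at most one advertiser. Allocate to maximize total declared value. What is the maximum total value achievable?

Max total: $687

Optimal: Larkspur→Slot 3 ($142), Nimbus→Slot 7 ($149), Juno→Slot 4 ($141), Cove→Slot 5 ($114), Kestrel→Slot 2 ($141) — total 142+149+141+114+141 = $687.
Row-greedy (each advertiser in turn takes its best remaining slot) gives $651, worse by 36.
Next-best assignment: Larkspur→Slot 3, Nimbus→Slot 7, Harbor→Slot 4, Cove→Slot 5, Kestrel→Slot 2 = $686.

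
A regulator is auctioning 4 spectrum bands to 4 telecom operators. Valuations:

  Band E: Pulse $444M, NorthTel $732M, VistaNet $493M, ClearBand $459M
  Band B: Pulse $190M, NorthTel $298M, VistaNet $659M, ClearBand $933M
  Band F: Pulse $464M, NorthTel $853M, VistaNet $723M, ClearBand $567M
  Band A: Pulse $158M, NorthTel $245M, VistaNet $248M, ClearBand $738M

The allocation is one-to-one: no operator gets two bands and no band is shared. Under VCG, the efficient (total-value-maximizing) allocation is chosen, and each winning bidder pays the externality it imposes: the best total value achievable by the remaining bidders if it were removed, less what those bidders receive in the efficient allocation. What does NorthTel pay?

NorthTel pays $259M.

Efficient allocation: Pulse→Band E ($444M), NorthTel→Band F ($853M), VistaNet→Band B ($659M), ClearBand→Band A ($738M); total welfare W = $2694M.
NorthTel receives Band F at value $853M, so the others get W − 853 = $1841M.
Without NorthTel: best allocation of the remaining 3 bidders over all 4 bands is Pulse→Band E ($444M), VistaNet→Band F ($723M), ClearBand→Band B ($933M), total $2100M.
VCG payment = (others' best without NorthTel) − (others' welfare with NorthTel) = 2100 − 1841 = $259M.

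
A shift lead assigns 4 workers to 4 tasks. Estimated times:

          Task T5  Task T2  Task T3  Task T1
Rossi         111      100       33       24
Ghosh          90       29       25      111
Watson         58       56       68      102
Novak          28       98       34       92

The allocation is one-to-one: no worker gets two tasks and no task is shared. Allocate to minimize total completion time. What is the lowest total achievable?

Min total: 133 min

Optimal: Rossi→Task T1 (24 min), Ghosh→Task T3 (25 min), Watson→Task T2 (56 min), Novak→Task T5 (28 min) — total 24+25+56+28 = 133 min.
Column-greedy (each task in turn goes to its cheapest remaining worker) gives 192 min, worse by 59.
Next-best assignment: Rossi→Task T1, Ghosh→Task T2, Watson→Task T5, Novak→Task T3 = 145 min.
Checked against all permutations: 133 min is optimal.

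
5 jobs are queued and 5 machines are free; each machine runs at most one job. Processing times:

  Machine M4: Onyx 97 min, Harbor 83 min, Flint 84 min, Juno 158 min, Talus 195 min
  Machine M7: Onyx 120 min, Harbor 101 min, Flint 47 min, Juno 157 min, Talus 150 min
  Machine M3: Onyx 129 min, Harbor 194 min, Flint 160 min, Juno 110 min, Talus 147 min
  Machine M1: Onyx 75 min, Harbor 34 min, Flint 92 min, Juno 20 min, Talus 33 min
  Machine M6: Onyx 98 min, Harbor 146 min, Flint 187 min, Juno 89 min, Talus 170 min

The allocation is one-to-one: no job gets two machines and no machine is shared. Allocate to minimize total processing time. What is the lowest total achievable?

Minimum total: 371 min

Optimal: Onyx→Machine M6 (98 min), Harbor→Machine M4 (83 min), Flint→Machine M7 (47 min), Juno→Machine M3 (110 min), Talus→Machine M1 (33 min) — total 98+83+47+110+33 = 371 min.
Min-entry greedy (repeatedly take the single cheapest remaining cell) gives 395 min, worse by 24.
Next-best assignment: Onyx→Machine M3, Harbor→Machine M4, Flint→Machine M7, Juno→Machine M6, Talus→Machine M1 = 381 min.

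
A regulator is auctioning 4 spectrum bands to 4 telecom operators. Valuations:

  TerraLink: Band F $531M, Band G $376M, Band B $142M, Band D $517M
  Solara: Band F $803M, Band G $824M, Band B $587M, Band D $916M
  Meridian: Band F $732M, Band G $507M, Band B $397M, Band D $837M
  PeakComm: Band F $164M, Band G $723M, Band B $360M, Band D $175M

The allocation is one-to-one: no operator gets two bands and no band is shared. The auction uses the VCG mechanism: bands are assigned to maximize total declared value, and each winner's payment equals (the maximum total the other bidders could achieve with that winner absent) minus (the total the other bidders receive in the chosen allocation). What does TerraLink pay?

TerraLink pays $224M.

Efficient allocation: TerraLink→Band F ($531M), Solara→Band B ($587M), Meridian→Band D ($837M), PeakComm→Band G ($723M); total welfare W = $2678M.
TerraLink receives Band F at value $531M, so the others get W − 531 = $2147M.
Without TerraLink: best allocation of the remaining 3 bidders over all 4 bands is Solara→Band D ($916M), Meridian→Band F ($732M), PeakComm→Band G ($723M), total $2371M.
VCG payment = (others' best without TerraLink) − (others' welfare with TerraLink) = 2371 − 2147 = $224M.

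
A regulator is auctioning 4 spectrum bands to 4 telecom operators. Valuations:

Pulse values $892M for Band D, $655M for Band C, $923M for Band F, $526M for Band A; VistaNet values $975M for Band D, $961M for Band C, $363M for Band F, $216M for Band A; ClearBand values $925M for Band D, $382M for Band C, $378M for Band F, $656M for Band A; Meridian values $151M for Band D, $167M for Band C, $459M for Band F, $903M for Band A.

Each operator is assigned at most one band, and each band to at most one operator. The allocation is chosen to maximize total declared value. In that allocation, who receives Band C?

Optimal: Pulse→Band F ($923M), VistaNet→Band C ($961M), ClearBand→Band D ($925M), Meridian→Band A ($903M) — total 923+961+925+903 = $3712M.
Column-greedy (each band in turn goes to its best remaining operator) gives $2745M, worse by 967.
Every other assignment is strictly worse.
VistaNet's own top band is Band D ($975M), but forcing VistaNet→Band D and reassigning the rest optimally gives only $3183M — worse by 529.

VistaNet receives Band C.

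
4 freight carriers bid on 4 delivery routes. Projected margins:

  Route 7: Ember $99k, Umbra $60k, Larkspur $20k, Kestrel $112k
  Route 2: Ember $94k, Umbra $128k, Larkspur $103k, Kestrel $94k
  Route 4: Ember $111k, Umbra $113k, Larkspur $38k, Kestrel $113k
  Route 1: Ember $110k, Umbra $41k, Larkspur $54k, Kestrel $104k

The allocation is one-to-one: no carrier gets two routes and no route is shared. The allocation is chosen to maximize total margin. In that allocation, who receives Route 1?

Optimal: Ember→Route 1 ($110k), Umbra→Route 4 ($113k), Larkspur→Route 2 ($103k), Kestrel→Route 7 ($112k) — total 110+113+103+112 = $438k.
Column-greedy (each route in turn goes to its best remaining carrier) gives $405k, worse by 33.
Every other assignment is strictly worse.
Ember's own top route is Route 4 ($111k), but forcing Ember→Route 4 and reassigning the rest optimally gives only $405k — worse by 33.

Ember receives Route 1.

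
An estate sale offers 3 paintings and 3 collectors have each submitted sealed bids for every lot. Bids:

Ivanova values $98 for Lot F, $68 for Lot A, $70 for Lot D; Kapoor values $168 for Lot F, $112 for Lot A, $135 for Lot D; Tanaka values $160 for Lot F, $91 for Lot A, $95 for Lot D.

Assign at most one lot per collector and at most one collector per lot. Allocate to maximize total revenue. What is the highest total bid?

This is the linear assignment problem.
Optimal: Ivanova→Lot A ($68), Kapoor→Lot D ($135), Tanaka→Lot F ($160) — total 68+135+160 = $363.
Max-entry greedy (repeatedly take the single best remaining cell) gives $331, worse by 32.
Swapping Tanaka↔Kapoor (Tanaka→Lot D $95, Kapoor→Lot F $168) loses 32.

Max total: $363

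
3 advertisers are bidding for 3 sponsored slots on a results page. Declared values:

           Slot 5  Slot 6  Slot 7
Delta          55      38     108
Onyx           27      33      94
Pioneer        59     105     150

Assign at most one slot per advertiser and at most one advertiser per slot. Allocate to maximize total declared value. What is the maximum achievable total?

Optimal: Delta→Slot 5 ($55), Onyx→Slot 7 ($94), Pioneer→Slot 6 ($105) — total 55+94+105 = $254.
Column-greedy (each slot in turn goes to its best remaining advertiser) gives $191, worse by 63.
Every other assignment is strictly worse.

Max total: $254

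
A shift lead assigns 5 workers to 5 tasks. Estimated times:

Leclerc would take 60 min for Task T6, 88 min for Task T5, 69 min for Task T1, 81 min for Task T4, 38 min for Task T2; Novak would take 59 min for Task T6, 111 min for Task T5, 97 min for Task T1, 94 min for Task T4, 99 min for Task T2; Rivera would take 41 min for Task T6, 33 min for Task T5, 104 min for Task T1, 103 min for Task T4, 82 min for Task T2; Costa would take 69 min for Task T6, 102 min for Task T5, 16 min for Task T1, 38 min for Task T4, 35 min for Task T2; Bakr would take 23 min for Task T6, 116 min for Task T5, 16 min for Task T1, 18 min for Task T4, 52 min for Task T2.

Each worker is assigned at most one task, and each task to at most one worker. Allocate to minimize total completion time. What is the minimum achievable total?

Treat this as an assignment problem: match each worker to one task.
Optimal: Leclerc→Task T2 (38 min), Novak→Task T6 (59 min), Rivera→Task T5 (33 min), Costa→Task T1 (16 min), Bakr→Task T4 (18 min) — total 38+59+33+16+18 = 164 min.
Column-greedy (each task in turn goes to its cheapest remaining worker) gives 252 min, worse by 88.
No other one-to-one assignment undercuts 164 min.

Minimum total: 164 min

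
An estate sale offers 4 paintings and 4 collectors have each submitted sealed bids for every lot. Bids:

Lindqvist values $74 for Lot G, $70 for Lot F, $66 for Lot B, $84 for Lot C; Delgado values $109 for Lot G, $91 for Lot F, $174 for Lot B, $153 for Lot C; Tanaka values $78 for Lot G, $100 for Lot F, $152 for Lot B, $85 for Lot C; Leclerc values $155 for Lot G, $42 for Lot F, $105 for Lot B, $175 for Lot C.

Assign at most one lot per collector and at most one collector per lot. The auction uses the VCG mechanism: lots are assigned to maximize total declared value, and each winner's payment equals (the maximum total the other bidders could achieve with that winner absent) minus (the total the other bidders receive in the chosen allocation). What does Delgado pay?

Delgado pays $24.

Efficient allocation: Lindqvist→Lot F ($70), Delgado→Lot C ($153), Tanaka→Lot B ($152), Leclerc→Lot G ($155); total welfare W = $530.
Delgado receives Lot C at value $153, so the others get W − 153 = $377.
Without Delgado: best allocation of the remaining 3 bidders over all 4 lots is Lindqvist→Lot G ($74), Tanaka→Lot B ($152), Leclerc→Lot C ($175), total $401.
VCG payment = (others' best without Delgado) − (others' welfare with Delgado) = 401 − 377 = $24.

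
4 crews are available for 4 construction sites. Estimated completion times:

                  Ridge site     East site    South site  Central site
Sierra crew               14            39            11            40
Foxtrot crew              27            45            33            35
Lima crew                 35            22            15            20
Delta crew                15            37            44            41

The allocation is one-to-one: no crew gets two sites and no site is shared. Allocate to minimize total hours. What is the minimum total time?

Optimal: Sierra crew→South site (11 hours), Foxtrot crew→Central site (35 hours), Lima crew→East site (22 hours), Delta crew→Ridge site (15 hours) — total 11+35+22+15 = 83 hours.

Min total: 83 hours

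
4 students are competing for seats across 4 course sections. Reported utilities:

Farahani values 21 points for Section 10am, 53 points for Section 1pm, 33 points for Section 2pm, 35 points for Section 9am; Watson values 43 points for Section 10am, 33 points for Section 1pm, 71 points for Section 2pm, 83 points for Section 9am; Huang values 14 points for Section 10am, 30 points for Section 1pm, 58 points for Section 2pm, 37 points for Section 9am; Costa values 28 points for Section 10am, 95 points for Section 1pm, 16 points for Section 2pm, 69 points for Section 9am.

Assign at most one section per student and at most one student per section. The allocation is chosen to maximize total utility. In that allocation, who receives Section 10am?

Farahani receives Section 10am.

Optimal: Farahani→Section 10am (21 points), Watson→Section 9am (83 points), Huang→Section 2pm (58 points), Costa→Section 1pm (95 points) — total 21+83+58+95 = 257 points.
Row-greedy (each student in turn takes its best remaining section) gives 222 points, worse by 35.
Farahani's own top section is Section 1pm (53 points), but forcing Farahani→Section 1pm and reassigning the rest optimally gives only 223 points — worse by 34.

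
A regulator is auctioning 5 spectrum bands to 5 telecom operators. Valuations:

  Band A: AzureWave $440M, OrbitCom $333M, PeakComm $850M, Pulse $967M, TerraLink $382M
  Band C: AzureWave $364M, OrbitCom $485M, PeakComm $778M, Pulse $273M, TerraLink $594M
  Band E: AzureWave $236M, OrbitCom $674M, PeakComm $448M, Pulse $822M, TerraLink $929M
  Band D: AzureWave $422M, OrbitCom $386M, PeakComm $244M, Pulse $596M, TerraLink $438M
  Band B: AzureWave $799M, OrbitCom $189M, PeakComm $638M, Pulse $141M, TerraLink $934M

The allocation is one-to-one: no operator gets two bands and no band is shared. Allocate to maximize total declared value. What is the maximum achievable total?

This is the linear assignment problem.
Optimal: AzureWave→Band B ($799M), OrbitCom→Band D ($386M), PeakComm→Band C ($778M), Pulse→Band A ($967M), TerraLink→Band E ($929M) — total 799+386+778+967+929 = $3859M.

Max total: $3859M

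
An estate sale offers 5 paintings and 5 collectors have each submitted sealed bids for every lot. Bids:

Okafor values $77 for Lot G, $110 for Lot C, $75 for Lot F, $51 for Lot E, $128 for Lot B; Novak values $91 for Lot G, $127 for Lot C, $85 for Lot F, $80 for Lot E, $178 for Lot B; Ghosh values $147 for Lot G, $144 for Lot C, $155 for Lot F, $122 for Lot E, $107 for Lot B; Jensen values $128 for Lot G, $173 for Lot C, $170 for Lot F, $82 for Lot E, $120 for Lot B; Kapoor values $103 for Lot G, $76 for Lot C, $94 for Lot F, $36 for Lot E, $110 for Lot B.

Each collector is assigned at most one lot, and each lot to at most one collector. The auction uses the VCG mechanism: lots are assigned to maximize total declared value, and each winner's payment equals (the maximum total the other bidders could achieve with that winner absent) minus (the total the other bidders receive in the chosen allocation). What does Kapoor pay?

Efficient allocation: Okafor→Lot C ($110), Novak→Lot B ($178), Ghosh→Lot E ($122), Jensen→Lot F ($170), Kapoor→Lot G ($103); total welfare W = $683.
Kapoor receives Lot G at value $103, so the others get W − 103 = $580.
Without Kapoor: best allocation of the remaining 4 bidders over all 5 lots is Okafor→Lot C ($110), Novak→Lot B ($178), Ghosh→Lot G ($147), Jensen→Lot F ($170), total $605.
VCG payment = (others' best without Kapoor) − (others' welfare with Kapoor) = 605 − 580 = $25.

Kapoor pays $25.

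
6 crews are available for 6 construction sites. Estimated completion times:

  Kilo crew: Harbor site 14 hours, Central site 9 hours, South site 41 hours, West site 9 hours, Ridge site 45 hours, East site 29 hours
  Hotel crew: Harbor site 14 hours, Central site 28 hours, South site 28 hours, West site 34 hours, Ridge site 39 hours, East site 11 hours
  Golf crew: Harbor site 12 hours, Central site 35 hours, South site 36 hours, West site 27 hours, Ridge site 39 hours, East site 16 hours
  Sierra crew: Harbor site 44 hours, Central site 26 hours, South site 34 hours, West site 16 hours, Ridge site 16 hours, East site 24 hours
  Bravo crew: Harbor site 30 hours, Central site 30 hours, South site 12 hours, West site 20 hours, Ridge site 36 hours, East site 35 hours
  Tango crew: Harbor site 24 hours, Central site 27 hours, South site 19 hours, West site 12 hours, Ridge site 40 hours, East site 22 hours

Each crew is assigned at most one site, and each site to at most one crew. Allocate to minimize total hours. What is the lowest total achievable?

Minimum total: 72 hours

Optimal: Kilo crew→Central site (9 hours), Hotel crew→East site (11 hours), Golf crew→Harbor site (12 hours), Sierra crew→Ridge site (16 hours), Bravo crew→South site (12 hours), Tango crew→West site (12 hours) — total 9+11+12+16+12+12 = 72 hours.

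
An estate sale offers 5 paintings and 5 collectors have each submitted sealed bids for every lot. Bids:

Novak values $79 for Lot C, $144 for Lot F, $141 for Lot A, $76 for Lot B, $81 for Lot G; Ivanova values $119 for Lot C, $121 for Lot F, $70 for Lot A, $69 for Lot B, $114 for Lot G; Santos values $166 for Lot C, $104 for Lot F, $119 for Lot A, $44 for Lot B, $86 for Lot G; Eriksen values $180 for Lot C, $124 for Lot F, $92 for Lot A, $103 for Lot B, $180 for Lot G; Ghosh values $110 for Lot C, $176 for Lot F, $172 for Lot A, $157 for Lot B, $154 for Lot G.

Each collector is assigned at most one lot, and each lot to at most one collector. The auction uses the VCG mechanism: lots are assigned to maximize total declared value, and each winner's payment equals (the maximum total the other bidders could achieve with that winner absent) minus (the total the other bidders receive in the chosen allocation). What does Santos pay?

Santos pays $17.

Efficient allocation: Novak→Lot A ($141), Ivanova→Lot F ($121), Santos→Lot C ($166), Eriksen→Lot G ($180), Ghosh→Lot B ($157); total welfare W = $765.
Santos receives Lot C at value $166, so the others get W − 166 = $599.
Without Santos: best allocation of the remaining 4 bidders over all 5 lots is Novak→Lot A ($141), Ivanova→Lot C ($119), Eriksen→Lot G ($180), Ghosh→Lot F ($176), total $616.
VCG payment = (others' best without Santos) − (others' welfare with Santos) = 616 − 599 = $17.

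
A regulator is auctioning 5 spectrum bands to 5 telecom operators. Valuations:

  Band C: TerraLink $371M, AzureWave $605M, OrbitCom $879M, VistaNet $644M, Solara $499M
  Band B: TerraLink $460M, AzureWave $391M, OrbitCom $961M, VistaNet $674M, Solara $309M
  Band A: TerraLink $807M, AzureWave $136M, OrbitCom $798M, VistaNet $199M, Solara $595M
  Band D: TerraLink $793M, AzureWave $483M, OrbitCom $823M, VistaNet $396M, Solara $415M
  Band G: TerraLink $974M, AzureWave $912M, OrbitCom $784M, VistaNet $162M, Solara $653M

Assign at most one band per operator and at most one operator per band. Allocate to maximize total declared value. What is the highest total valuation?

Max total: $3905M

Optimal: TerraLink→Band D ($793M), AzureWave→Band G ($912M), OrbitCom→Band B ($961M), VistaNet→Band C ($644M), Solara→Band A ($595M) — total 793+912+961+644+595 = $3905M.
Max-entry greedy (repeatedly take the single best remaining cell) gives $3657M, worse by 248.
Next-best assignment: TerraLink→Band D, AzureWave→Band G, OrbitCom→Band C, VistaNet→Band B, Solara→Band A = $3853M.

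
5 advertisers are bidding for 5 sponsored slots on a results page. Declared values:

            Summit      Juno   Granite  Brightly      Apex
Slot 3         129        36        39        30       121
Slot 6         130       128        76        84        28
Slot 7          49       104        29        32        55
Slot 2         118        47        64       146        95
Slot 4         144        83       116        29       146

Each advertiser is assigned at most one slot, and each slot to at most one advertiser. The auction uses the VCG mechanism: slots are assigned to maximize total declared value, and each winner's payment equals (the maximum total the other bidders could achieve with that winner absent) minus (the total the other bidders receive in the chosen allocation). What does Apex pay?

Efficient allocation: Summit→Slot 6 ($130), Juno→Slot 7 ($104), Granite→Slot 4 ($116), Brightly→Slot 2 ($146), Apex→Slot 3 ($121); total welfare W = $617.
Apex receives Slot 3 at value $121, so the others get W − 121 = $496.
Without Apex: best allocation of the remaining 4 bidders over all 5 slots is Summit→Slot 3 ($129), Juno→Slot 6 ($128), Granite→Slot 4 ($116), Brightly→Slot 2 ($146), total $519.
VCG payment = (others' best without Apex) − (others' welfare with Apex) = 519 − 496 = $23.

Apex pays $23.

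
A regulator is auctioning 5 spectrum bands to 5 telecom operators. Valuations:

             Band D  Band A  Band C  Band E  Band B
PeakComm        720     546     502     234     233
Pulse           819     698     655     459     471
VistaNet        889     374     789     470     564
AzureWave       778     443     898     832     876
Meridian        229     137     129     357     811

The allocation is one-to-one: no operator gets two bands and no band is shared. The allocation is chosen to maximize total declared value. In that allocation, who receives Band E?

AzureWave receives Band E.

Treat this as an assignment problem: match each operator to one band.
Optimal: PeakComm→Band D ($720M), Pulse→Band A ($698M), VistaNet→Band C ($789M), AzureWave→Band E ($832M), Meridian→Band B ($811M) — total 720+698+789+832+811 = $3850M.
Row-greedy (each operator in turn takes its best remaining band) gives $3440M, worse by 410.
Swapping AzureWave↔PeakComm (AzureWave→Band D $778M, PeakComm→Band E $234M) loses 540.
Every other assignment is strictly worse.
AzureWave's own top band is Band C ($898M), but forcing AzureWave→Band C and reassigning the rest optimally gives only $3603M — worse by 247.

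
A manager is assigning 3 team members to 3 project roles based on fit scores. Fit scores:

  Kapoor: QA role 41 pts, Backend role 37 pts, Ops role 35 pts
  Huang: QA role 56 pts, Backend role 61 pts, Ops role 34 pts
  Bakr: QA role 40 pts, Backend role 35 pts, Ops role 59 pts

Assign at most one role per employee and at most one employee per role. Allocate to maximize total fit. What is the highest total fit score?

Optimal: Kapoor→QA role (41 pts), Huang→Backend role (61 pts), Bakr→Ops role (59 pts) — total 41+61+59 = 161 pts.
Column-greedy (each role in turn goes to its best remaining employee) gives 152 pts, worse by 9.
Checked against all permutations: 161 pts is optimal.

Max total: 161 pts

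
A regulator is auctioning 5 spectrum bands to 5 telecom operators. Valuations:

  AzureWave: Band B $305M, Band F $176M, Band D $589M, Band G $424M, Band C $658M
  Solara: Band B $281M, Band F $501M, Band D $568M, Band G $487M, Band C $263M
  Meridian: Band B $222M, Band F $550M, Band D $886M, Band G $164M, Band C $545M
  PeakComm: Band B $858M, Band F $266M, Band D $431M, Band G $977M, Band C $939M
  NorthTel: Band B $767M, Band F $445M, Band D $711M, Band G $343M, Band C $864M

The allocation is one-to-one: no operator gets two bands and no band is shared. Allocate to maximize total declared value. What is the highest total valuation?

Optimal: AzureWave→Band C ($658M), Solara→Band F ($501M), Meridian→Band D ($886M), PeakComm→Band G ($977M), NorthTel→Band B ($767M) — total 658+501+886+977+767 = $3789M.
Row-greedy (each operator in turn takes its best remaining band) gives $3520M, worse by 269.
Next-best assignment: AzureWave→Band B, Solara→Band F, Meridian→Band D, PeakComm→Band G, NorthTel→Band C = $3533M.

Maximum total: $3789M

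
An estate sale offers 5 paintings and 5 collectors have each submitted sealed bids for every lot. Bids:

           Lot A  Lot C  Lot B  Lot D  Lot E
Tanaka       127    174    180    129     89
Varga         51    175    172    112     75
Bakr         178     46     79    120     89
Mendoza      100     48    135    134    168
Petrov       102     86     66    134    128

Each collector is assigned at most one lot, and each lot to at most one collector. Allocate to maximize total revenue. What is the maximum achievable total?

This is a one-to-one assignment (maximum-weight bipartite matching).
Optimal: Tanaka→Lot B ($180), Varga→Lot C ($175), Bakr→Lot A ($178), Mendoza→Lot E ($168), Petrov→Lot D ($134) — total 180+175+178+168+134 = $835.
Column-greedy (each lot in turn goes to its best remaining collector) gives $795, worse by 40.
Next-best assignment: Tanaka→Lot C, Varga→Lot B, Bakr→Lot A, Mendoza→Lot E, Petrov→Lot D = $826.

Maximum total: $835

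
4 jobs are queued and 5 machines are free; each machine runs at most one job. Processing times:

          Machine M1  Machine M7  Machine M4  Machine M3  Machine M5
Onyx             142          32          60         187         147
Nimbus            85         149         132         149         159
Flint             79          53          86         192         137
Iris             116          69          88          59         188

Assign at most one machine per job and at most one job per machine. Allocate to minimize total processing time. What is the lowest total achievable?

Min total: 257 min

Optimal: Onyx→Machine M4 (60 min), Nimbus→Machine M1 (85 min), Flint→Machine M7 (53 min), Iris→Machine M3 (59 min) — total 60+85+53+59 = 257 min.
Min-entry greedy (repeatedly take the single cheapest remaining cell) gives 302 min, worse by 45.
Next-best assignment: Onyx→Machine M7, Nimbus→Machine M1, Flint→Machine M4, Iris→Machine M3 = 262 min.
No other one-to-one assignment undercuts 257 min.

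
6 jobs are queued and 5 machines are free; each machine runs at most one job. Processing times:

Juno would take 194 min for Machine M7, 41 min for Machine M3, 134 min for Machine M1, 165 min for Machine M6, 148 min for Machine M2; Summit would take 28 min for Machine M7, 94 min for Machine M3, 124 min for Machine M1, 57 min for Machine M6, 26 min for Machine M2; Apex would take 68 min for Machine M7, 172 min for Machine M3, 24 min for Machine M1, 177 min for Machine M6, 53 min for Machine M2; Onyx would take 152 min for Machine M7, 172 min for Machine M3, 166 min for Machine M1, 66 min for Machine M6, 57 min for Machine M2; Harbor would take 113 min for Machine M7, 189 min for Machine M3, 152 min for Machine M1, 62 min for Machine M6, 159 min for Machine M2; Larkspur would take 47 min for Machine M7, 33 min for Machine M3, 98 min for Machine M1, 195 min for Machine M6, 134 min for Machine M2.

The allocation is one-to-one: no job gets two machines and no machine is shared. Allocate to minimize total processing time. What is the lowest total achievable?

Min total: 200 min

Treat this as an assignment problem: match each job to one machine.
Optimal: Larkspur→Machine M7 (47 min), Juno→Machine M3 (41 min), Apex→Machine M1 (24 min), Harbor→Machine M6 (62 min), Summit→Machine M2 (26 min) — total 47+41+24+62+26 = 200 min.
Min-entry greedy (repeatedly take the single cheapest remaining cell) gives 297 min, worse by 97.
Next-best assignment: Summit→Machine M7, Larkspur→Machine M3, Apex→Machine M1, Harbor→Machine M6, Onyx→Machine M2 = 204 min.
Swapping Apex↔Summit (Apex→Machine M2 53 min, Summit→Machine M1 124 min) adds 127.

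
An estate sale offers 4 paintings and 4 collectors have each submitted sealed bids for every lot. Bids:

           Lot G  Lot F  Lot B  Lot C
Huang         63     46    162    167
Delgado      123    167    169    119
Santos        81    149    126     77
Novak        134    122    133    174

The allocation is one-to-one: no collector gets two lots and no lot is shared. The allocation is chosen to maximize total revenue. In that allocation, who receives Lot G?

Novak receives Lot G.

This is a one-to-one assignment (maximum-weight bipartite matching).
Optimal: Huang→Lot C ($167), Delgado→Lot B ($169), Santos→Lot F ($149), Novak→Lot G ($134) — total 167+169+149+134 = $619.
Column-greedy (each lot in turn goes to its best remaining collector) gives $540, worse by 79.
Next-best assignment: Huang→Lot B, Delgado→Lot G, Santos→Lot F, Novak→Lot C = $608.
Swapping Santos↔Huang (Santos→Lot C $77, Huang→Lot F $46) loses 193.
Novak's own top lot is Lot C ($174), but forcing Novak→Lot C and reassigning the rest optimally gives only $608 — worse by 11.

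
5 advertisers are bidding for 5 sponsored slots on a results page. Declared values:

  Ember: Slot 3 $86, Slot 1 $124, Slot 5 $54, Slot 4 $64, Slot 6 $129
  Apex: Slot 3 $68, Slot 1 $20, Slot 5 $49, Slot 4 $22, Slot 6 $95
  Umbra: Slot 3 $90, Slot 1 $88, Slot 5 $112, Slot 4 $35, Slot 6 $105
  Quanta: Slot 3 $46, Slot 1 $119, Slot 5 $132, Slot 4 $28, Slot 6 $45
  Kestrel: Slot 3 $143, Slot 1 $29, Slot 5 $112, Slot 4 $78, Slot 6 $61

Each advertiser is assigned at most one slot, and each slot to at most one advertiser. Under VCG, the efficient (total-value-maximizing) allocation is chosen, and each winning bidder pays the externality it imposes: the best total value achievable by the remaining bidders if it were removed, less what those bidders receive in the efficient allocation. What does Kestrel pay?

Kestrel pays $51.

Efficient allocation: Ember→Slot 4 ($64), Apex→Slot 6 ($95), Umbra→Slot 5 ($112), Quanta→Slot 1 ($119), Kestrel→Slot 3 ($143); total welfare W = $533.
Kestrel receives Slot 3 at value $143, so the others get W − 143 = $390.
Without Kestrel: best allocation of the remaining 4 bidders over all 5 slots is Ember→Slot 1 ($124), Apex→Slot 6 ($95), Umbra→Slot 3 ($90), Quanta→Slot 5 ($132), total $441.
VCG payment = (others' best without Kestrel) − (others' welfare with Kestrel) = 441 − 390 = $51.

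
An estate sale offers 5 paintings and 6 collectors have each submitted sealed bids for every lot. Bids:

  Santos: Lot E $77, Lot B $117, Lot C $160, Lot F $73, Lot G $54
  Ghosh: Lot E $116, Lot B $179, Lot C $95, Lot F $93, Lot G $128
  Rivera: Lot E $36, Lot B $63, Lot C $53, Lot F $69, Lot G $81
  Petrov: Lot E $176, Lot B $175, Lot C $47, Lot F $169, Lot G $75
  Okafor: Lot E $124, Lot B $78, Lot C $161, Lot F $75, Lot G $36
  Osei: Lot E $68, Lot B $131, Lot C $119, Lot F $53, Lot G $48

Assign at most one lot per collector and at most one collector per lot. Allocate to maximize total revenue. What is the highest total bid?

Max total: $713

Optimal: Okafor→Lot E ($124), Ghosh→Lot B ($179), Santos→Lot C ($160), Petrov→Lot F ($169), Rivera→Lot G ($81) — total 124+179+160+169+81 = $713.
Max-entry greedy (repeatedly take the single best remaining cell) gives $670, worse by 43.
Checked against all permutations: $713 is optimal.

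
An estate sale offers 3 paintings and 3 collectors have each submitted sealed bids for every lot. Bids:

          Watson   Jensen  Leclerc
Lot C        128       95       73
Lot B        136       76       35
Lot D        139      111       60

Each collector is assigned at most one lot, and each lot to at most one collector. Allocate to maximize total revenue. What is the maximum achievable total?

Optimal: Watson→Lot B ($136), Jensen→Lot D ($111), Leclerc→Lot C ($73) — total 136+111+73 = $320.
Next-best assignment: Watson→Lot B, Jensen→Lot C, Leclerc→Lot D = $291.
Swapping Leclerc↔Watson (Leclerc→Lot B $35, Watson→Lot C $128) loses 46.

Max total: $320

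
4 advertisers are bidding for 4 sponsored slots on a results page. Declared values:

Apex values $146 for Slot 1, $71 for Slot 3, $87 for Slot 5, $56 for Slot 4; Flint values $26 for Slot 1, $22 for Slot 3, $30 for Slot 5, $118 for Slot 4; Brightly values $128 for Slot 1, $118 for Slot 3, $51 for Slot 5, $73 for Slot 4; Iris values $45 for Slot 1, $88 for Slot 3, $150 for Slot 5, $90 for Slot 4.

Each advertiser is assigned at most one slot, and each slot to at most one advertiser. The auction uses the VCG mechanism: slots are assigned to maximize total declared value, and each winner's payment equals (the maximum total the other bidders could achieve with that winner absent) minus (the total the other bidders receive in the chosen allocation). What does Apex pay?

Apex pays $10.

Efficient allocation: Apex→Slot 1 ($146), Flint→Slot 4 ($118), Brightly→Slot 3 ($118), Iris→Slot 5 ($150); total welfare W = $532.
Apex receives Slot 1 at value $146, so the others get W − 146 = $386.
Without Apex: best allocation of the remaining 3 bidders over all 4 slots is Flint→Slot 4 ($118), Brightly→Slot 1 ($128), Iris→Slot 5 ($150), total $396.
VCG payment = (others' best without Apex) − (others' welfare with Apex) = 396 − 386 = $10.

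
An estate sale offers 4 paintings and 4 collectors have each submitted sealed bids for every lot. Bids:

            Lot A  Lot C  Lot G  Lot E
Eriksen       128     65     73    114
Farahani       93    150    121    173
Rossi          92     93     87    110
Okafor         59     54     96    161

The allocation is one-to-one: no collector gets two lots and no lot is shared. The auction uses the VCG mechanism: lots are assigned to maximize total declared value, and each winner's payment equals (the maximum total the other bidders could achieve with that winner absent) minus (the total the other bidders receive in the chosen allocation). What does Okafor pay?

Okafor pays $29.

Efficient allocation: Eriksen→Lot A ($128), Farahani→Lot C ($150), Rossi→Lot G ($87), Okafor→Lot E ($161); total welfare W = $526.
Okafor receives Lot E at value $161, so the others get W − 161 = $365.
Without Okafor: best allocation of the remaining 3 bidders over all 4 lots is Eriksen→Lot A ($128), Farahani→Lot E ($173), Rossi→Lot C ($93), total $394.
VCG payment = (others' best without Okafor) − (others' welfare with Okafor) = 394 − 365 = $29.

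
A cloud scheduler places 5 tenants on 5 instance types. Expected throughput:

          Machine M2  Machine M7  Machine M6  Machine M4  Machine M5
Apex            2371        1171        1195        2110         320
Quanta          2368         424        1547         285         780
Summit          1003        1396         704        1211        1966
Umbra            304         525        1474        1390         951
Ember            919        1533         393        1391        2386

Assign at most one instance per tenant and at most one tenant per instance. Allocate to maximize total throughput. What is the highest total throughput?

Treat this as an assignment problem: match each tenant to one instance.
Optimal: Apex→Machine M4 (2110 ops/s), Quanta→Machine M2 (2368 ops/s), Summit→Machine M7 (1396 ops/s), Umbra→Machine M6 (1474 ops/s), Ember→Machine M5 (2386 ops/s) — total 2110+2368+1396+1474+2386 = 9734 ops/s.
Max-entry greedy (repeatedly take the single best remaining cell) gives 9090 ops/s, worse by 644.
Next-best assignment: Apex→Machine M4, Quanta→Machine M2, Summit→Machine M5, Umbra→Machine M6, Ember→Machine M7 = 9451 ops/s.
Swapping Ember↔Apex (Ember→Machine M4 1391 ops/s, Apex→Machine M5 320 ops/s) loses 2785.

Max total: 9734 ops/s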